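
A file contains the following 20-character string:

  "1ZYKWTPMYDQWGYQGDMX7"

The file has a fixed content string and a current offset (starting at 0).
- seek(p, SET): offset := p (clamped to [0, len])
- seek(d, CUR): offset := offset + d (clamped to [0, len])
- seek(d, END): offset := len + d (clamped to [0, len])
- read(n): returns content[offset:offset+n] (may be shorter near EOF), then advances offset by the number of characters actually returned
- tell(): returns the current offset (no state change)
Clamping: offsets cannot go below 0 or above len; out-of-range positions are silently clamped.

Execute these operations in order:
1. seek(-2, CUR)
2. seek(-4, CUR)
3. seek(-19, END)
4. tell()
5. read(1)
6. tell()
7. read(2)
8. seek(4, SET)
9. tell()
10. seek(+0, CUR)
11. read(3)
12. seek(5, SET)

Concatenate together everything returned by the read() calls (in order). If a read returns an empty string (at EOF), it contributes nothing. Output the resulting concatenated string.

Answer: ZYKWTP

Derivation:
After 1 (seek(-2, CUR)): offset=0
After 2 (seek(-4, CUR)): offset=0
After 3 (seek(-19, END)): offset=1
After 4 (tell()): offset=1
After 5 (read(1)): returned 'Z', offset=2
After 6 (tell()): offset=2
After 7 (read(2)): returned 'YK', offset=4
After 8 (seek(4, SET)): offset=4
After 9 (tell()): offset=4
After 10 (seek(+0, CUR)): offset=4
After 11 (read(3)): returned 'WTP', offset=7
After 12 (seek(5, SET)): offset=5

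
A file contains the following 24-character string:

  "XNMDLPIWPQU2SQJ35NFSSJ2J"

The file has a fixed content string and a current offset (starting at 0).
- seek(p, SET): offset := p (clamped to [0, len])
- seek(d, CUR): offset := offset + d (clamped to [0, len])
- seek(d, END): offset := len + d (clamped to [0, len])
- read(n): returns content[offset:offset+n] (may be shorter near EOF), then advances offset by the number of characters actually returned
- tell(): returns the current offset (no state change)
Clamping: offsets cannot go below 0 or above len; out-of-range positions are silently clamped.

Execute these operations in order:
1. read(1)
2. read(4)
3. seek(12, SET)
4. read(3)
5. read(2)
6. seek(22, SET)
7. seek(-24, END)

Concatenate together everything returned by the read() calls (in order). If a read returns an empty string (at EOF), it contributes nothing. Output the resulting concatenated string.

Answer: XNMDLSQJ35

Derivation:
After 1 (read(1)): returned 'X', offset=1
After 2 (read(4)): returned 'NMDL', offset=5
After 3 (seek(12, SET)): offset=12
After 4 (read(3)): returned 'SQJ', offset=15
After 5 (read(2)): returned '35', offset=17
After 6 (seek(22, SET)): offset=22
After 7 (seek(-24, END)): offset=0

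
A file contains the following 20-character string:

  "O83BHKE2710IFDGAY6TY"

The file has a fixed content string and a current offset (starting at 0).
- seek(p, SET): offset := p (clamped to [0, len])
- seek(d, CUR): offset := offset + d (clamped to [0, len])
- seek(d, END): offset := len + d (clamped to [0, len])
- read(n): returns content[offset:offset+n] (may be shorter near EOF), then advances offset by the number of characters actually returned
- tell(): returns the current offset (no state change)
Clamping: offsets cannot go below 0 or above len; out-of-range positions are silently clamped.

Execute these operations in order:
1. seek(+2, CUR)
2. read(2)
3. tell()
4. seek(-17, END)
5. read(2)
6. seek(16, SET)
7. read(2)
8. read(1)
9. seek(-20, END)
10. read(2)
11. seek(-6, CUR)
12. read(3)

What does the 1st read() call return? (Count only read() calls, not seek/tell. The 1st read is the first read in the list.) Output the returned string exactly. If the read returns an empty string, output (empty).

After 1 (seek(+2, CUR)): offset=2
After 2 (read(2)): returned '3B', offset=4
After 3 (tell()): offset=4
After 4 (seek(-17, END)): offset=3
After 5 (read(2)): returned 'BH', offset=5
After 6 (seek(16, SET)): offset=16
After 7 (read(2)): returned 'Y6', offset=18
After 8 (read(1)): returned 'T', offset=19
After 9 (seek(-20, END)): offset=0
After 10 (read(2)): returned 'O8', offset=2
After 11 (seek(-6, CUR)): offset=0
After 12 (read(3)): returned 'O83', offset=3

Answer: 3B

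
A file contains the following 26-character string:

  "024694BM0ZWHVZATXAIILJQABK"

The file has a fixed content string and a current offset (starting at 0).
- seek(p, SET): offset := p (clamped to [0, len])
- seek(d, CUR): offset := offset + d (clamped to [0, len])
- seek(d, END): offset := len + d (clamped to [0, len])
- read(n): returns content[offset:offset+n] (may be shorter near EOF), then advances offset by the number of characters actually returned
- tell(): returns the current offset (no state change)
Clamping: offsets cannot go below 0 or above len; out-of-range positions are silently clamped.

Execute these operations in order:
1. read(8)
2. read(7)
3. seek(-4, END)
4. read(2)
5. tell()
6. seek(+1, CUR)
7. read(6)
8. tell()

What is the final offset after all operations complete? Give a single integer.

After 1 (read(8)): returned '024694BM', offset=8
After 2 (read(7)): returned '0ZWHVZA', offset=15
After 3 (seek(-4, END)): offset=22
After 4 (read(2)): returned 'QA', offset=24
After 5 (tell()): offset=24
After 6 (seek(+1, CUR)): offset=25
After 7 (read(6)): returned 'K', offset=26
After 8 (tell()): offset=26

Answer: 26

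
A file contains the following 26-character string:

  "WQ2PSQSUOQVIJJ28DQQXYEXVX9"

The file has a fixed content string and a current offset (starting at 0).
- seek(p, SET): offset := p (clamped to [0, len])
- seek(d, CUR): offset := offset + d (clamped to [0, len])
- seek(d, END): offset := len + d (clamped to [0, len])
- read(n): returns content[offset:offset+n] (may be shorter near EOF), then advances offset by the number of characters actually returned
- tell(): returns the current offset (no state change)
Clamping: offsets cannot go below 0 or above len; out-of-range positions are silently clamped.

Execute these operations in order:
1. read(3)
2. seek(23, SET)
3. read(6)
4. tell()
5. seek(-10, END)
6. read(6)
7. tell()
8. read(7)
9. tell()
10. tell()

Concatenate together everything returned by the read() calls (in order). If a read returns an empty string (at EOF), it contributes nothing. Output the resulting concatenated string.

Answer: WQ2VX9DQQXYEXVX9

Derivation:
After 1 (read(3)): returned 'WQ2', offset=3
After 2 (seek(23, SET)): offset=23
After 3 (read(6)): returned 'VX9', offset=26
After 4 (tell()): offset=26
After 5 (seek(-10, END)): offset=16
After 6 (read(6)): returned 'DQQXYE', offset=22
After 7 (tell()): offset=22
After 8 (read(7)): returned 'XVX9', offset=26
After 9 (tell()): offset=26
After 10 (tell()): offset=26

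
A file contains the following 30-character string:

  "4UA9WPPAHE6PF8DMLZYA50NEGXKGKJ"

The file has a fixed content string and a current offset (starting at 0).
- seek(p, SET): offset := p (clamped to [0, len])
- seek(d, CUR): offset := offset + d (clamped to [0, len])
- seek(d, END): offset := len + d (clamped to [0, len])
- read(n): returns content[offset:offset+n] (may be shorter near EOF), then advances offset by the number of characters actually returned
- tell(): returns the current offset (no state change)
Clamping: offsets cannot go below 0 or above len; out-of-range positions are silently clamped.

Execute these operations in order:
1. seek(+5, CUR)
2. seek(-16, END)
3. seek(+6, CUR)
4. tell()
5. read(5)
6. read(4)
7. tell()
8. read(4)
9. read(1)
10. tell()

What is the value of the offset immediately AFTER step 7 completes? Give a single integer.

After 1 (seek(+5, CUR)): offset=5
After 2 (seek(-16, END)): offset=14
After 3 (seek(+6, CUR)): offset=20
After 4 (tell()): offset=20
After 5 (read(5)): returned '50NEG', offset=25
After 6 (read(4)): returned 'XKGK', offset=29
After 7 (tell()): offset=29

Answer: 29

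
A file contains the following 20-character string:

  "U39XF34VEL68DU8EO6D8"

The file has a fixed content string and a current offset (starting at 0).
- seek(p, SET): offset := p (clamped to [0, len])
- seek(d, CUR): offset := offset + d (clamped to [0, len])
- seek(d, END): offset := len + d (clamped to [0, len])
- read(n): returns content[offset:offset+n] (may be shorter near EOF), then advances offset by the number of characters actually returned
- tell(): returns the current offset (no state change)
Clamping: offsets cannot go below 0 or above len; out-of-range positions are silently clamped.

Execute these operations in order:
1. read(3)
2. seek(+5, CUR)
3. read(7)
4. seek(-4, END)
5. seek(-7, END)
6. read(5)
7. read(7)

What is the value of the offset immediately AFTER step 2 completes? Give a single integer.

Answer: 8

Derivation:
After 1 (read(3)): returned 'U39', offset=3
After 2 (seek(+5, CUR)): offset=8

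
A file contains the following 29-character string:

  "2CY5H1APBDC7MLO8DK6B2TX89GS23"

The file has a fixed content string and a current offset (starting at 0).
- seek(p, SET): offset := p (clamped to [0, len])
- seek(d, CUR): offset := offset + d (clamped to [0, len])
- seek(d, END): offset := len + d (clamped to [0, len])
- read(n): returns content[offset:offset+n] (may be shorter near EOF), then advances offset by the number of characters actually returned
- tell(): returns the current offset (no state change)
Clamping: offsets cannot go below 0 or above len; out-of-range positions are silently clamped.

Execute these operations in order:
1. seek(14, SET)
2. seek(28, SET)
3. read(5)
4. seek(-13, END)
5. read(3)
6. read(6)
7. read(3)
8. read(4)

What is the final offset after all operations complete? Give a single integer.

After 1 (seek(14, SET)): offset=14
After 2 (seek(28, SET)): offset=28
After 3 (read(5)): returned '3', offset=29
After 4 (seek(-13, END)): offset=16
After 5 (read(3)): returned 'DK6', offset=19
After 6 (read(6)): returned 'B2TX89', offset=25
After 7 (read(3)): returned 'GS2', offset=28
After 8 (read(4)): returned '3', offset=29

Answer: 29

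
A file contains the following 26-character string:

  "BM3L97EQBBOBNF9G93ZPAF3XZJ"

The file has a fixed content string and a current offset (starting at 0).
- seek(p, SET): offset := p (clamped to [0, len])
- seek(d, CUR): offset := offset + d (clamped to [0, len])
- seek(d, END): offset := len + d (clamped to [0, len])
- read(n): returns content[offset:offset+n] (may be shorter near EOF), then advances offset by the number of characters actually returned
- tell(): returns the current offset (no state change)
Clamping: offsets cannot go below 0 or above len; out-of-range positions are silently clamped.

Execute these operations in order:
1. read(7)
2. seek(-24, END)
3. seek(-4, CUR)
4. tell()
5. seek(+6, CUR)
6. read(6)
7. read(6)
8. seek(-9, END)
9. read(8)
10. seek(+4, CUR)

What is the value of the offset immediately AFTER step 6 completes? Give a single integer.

Answer: 12

Derivation:
After 1 (read(7)): returned 'BM3L97E', offset=7
After 2 (seek(-24, END)): offset=2
After 3 (seek(-4, CUR)): offset=0
After 4 (tell()): offset=0
After 5 (seek(+6, CUR)): offset=6
After 6 (read(6)): returned 'EQBBOB', offset=12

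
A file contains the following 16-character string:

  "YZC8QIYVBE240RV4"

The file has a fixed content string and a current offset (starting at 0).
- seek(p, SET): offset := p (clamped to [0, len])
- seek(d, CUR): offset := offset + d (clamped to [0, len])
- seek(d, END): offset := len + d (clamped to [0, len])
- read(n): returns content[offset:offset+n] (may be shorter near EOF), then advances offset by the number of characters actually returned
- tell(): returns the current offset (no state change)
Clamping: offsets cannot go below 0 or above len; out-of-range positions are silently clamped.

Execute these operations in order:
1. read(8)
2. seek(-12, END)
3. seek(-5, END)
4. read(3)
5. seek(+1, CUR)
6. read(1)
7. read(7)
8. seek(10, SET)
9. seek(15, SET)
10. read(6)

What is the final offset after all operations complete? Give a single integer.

Answer: 16

Derivation:
After 1 (read(8)): returned 'YZC8QIYV', offset=8
After 2 (seek(-12, END)): offset=4
After 3 (seek(-5, END)): offset=11
After 4 (read(3)): returned '40R', offset=14
After 5 (seek(+1, CUR)): offset=15
After 6 (read(1)): returned '4', offset=16
After 7 (read(7)): returned '', offset=16
After 8 (seek(10, SET)): offset=10
After 9 (seek(15, SET)): offset=15
After 10 (read(6)): returned '4', offset=16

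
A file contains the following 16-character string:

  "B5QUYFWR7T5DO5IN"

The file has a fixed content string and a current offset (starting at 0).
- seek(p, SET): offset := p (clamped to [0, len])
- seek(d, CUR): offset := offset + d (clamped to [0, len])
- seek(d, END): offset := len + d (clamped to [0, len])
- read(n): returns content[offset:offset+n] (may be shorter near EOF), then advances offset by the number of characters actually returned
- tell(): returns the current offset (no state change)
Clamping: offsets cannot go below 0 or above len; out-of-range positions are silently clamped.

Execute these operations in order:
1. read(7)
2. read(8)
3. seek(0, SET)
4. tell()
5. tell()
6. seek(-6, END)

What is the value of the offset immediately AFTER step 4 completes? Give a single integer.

After 1 (read(7)): returned 'B5QUYFW', offset=7
After 2 (read(8)): returned 'R7T5DO5I', offset=15
After 3 (seek(0, SET)): offset=0
After 4 (tell()): offset=0

Answer: 0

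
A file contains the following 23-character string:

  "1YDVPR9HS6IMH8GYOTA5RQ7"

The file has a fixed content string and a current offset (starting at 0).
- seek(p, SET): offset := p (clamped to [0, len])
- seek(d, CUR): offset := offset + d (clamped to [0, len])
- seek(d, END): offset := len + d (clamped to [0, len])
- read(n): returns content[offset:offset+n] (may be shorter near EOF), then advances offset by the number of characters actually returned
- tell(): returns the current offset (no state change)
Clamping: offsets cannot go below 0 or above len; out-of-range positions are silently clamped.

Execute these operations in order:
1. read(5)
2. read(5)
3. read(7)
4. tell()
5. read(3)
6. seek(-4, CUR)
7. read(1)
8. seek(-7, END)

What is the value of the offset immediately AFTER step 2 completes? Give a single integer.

After 1 (read(5)): returned '1YDVP', offset=5
After 2 (read(5)): returned 'R9HS6', offset=10

Answer: 10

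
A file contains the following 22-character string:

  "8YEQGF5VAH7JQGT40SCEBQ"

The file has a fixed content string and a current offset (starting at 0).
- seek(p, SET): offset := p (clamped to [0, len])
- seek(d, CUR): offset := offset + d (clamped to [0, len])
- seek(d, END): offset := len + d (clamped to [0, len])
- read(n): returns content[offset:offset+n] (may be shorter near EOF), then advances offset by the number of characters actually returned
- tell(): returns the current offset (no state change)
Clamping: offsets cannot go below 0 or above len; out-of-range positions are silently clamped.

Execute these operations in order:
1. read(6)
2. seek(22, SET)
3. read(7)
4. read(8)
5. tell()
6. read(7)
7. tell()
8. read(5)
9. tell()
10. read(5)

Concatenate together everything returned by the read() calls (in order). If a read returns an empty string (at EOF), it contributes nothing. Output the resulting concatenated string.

Answer: 8YEQGF

Derivation:
After 1 (read(6)): returned '8YEQGF', offset=6
After 2 (seek(22, SET)): offset=22
After 3 (read(7)): returned '', offset=22
After 4 (read(8)): returned '', offset=22
After 5 (tell()): offset=22
After 6 (read(7)): returned '', offset=22
After 7 (tell()): offset=22
After 8 (read(5)): returned '', offset=22
After 9 (tell()): offset=22
After 10 (read(5)): returned '', offset=22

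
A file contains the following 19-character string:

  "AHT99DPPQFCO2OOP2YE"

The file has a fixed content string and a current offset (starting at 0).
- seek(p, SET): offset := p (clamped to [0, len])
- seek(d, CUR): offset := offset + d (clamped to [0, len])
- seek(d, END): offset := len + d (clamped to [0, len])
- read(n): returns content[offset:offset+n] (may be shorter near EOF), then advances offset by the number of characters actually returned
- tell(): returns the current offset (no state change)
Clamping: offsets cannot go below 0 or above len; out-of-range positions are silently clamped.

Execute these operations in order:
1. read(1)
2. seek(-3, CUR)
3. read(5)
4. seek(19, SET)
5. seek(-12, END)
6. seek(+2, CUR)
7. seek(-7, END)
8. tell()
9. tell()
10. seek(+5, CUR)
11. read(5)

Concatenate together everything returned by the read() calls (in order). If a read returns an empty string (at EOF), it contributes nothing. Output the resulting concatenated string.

After 1 (read(1)): returned 'A', offset=1
After 2 (seek(-3, CUR)): offset=0
After 3 (read(5)): returned 'AHT99', offset=5
After 4 (seek(19, SET)): offset=19
After 5 (seek(-12, END)): offset=7
After 6 (seek(+2, CUR)): offset=9
After 7 (seek(-7, END)): offset=12
After 8 (tell()): offset=12
After 9 (tell()): offset=12
After 10 (seek(+5, CUR)): offset=17
After 11 (read(5)): returned 'YE', offset=19

Answer: AAHT99YE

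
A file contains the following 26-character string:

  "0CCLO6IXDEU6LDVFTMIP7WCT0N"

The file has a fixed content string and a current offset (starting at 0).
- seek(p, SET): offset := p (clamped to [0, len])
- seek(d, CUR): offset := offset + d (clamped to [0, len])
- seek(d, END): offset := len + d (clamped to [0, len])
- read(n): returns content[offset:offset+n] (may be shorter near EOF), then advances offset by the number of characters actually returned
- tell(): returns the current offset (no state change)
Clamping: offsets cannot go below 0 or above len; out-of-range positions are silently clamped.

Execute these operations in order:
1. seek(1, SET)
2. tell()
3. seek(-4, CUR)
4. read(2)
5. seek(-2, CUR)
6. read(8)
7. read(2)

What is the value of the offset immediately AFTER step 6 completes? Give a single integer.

After 1 (seek(1, SET)): offset=1
After 2 (tell()): offset=1
After 3 (seek(-4, CUR)): offset=0
After 4 (read(2)): returned '0C', offset=2
After 5 (seek(-2, CUR)): offset=0
After 6 (read(8)): returned '0CCLO6IX', offset=8

Answer: 8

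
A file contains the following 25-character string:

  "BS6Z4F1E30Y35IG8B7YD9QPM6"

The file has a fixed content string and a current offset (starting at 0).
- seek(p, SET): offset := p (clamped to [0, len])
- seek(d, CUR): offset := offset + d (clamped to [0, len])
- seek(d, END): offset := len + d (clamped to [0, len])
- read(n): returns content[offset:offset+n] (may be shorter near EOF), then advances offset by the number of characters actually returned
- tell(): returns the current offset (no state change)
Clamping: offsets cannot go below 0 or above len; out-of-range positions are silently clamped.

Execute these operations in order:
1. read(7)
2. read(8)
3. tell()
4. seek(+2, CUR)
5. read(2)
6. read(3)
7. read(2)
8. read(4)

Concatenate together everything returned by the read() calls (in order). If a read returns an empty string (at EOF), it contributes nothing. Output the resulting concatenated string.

Answer: BS6Z4F1E30Y35IG7YD9QPM6

Derivation:
After 1 (read(7)): returned 'BS6Z4F1', offset=7
After 2 (read(8)): returned 'E30Y35IG', offset=15
After 3 (tell()): offset=15
After 4 (seek(+2, CUR)): offset=17
After 5 (read(2)): returned '7Y', offset=19
After 6 (read(3)): returned 'D9Q', offset=22
After 7 (read(2)): returned 'PM', offset=24
After 8 (read(4)): returned '6', offset=25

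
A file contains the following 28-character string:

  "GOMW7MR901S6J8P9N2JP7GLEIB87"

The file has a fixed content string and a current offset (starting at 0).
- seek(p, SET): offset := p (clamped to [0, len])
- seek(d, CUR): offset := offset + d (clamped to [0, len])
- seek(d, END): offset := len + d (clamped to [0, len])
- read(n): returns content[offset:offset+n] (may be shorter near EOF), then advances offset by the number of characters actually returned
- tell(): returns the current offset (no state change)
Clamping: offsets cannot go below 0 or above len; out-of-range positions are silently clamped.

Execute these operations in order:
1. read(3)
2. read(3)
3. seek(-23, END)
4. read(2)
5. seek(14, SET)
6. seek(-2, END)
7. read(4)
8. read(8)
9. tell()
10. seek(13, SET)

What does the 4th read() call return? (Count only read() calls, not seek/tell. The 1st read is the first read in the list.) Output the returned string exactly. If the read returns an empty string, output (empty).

Answer: 87

Derivation:
After 1 (read(3)): returned 'GOM', offset=3
After 2 (read(3)): returned 'W7M', offset=6
After 3 (seek(-23, END)): offset=5
After 4 (read(2)): returned 'MR', offset=7
After 5 (seek(14, SET)): offset=14
After 6 (seek(-2, END)): offset=26
After 7 (read(4)): returned '87', offset=28
After 8 (read(8)): returned '', offset=28
After 9 (tell()): offset=28
After 10 (seek(13, SET)): offset=13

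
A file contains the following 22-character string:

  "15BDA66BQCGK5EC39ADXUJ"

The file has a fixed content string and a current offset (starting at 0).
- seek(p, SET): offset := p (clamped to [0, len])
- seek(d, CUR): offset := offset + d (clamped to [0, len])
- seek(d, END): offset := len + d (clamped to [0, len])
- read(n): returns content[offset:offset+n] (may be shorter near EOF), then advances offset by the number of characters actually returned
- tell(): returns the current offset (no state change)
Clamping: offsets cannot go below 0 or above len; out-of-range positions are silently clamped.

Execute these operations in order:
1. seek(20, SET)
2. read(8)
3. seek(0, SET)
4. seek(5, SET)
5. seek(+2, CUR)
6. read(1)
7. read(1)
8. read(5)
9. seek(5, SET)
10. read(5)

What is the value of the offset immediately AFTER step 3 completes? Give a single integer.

Answer: 0

Derivation:
After 1 (seek(20, SET)): offset=20
After 2 (read(8)): returned 'UJ', offset=22
After 3 (seek(0, SET)): offset=0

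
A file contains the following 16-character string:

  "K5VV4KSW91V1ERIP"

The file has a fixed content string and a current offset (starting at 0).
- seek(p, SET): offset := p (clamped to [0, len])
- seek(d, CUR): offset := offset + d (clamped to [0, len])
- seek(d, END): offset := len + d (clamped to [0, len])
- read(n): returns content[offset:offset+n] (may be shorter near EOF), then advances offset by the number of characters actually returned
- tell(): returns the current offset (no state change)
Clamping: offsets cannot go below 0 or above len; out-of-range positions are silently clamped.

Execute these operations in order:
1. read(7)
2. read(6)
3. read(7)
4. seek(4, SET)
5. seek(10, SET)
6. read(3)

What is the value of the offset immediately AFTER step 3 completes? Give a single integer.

After 1 (read(7)): returned 'K5VV4KS', offset=7
After 2 (read(6)): returned 'W91V1E', offset=13
After 3 (read(7)): returned 'RIP', offset=16

Answer: 16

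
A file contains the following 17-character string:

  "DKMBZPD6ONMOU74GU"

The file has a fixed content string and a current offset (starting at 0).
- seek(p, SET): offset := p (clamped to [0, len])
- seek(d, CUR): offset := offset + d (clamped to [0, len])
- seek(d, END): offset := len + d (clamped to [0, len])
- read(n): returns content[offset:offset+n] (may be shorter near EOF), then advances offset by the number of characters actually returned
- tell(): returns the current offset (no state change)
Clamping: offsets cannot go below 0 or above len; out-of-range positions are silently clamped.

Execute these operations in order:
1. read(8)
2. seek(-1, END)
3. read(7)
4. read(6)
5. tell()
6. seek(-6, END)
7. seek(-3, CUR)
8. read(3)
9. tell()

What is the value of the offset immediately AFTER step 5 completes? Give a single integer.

After 1 (read(8)): returned 'DKMBZPD6', offset=8
After 2 (seek(-1, END)): offset=16
After 3 (read(7)): returned 'U', offset=17
After 4 (read(6)): returned '', offset=17
After 5 (tell()): offset=17

Answer: 17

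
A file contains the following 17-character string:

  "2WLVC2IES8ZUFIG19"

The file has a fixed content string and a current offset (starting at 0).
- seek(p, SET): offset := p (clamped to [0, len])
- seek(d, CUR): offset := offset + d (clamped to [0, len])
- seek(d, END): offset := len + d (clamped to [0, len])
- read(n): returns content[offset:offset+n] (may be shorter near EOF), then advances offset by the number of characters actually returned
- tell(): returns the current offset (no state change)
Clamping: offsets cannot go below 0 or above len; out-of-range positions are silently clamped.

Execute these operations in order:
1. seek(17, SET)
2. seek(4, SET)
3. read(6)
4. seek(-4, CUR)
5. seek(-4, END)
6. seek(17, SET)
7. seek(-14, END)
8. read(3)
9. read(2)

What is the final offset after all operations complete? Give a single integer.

After 1 (seek(17, SET)): offset=17
After 2 (seek(4, SET)): offset=4
After 3 (read(6)): returned 'C2IES8', offset=10
After 4 (seek(-4, CUR)): offset=6
After 5 (seek(-4, END)): offset=13
After 6 (seek(17, SET)): offset=17
After 7 (seek(-14, END)): offset=3
After 8 (read(3)): returned 'VC2', offset=6
After 9 (read(2)): returned 'IE', offset=8

Answer: 8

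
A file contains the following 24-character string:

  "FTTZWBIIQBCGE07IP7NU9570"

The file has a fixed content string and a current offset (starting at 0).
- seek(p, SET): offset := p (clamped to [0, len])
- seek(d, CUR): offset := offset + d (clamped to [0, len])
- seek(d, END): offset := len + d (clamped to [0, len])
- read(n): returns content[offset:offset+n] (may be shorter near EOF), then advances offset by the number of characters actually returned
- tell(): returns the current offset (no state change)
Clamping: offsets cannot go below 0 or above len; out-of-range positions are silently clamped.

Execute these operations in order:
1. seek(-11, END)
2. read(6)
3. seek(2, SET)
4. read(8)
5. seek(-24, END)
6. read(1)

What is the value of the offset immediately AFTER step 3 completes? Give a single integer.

Answer: 2

Derivation:
After 1 (seek(-11, END)): offset=13
After 2 (read(6)): returned '07IP7N', offset=19
After 3 (seek(2, SET)): offset=2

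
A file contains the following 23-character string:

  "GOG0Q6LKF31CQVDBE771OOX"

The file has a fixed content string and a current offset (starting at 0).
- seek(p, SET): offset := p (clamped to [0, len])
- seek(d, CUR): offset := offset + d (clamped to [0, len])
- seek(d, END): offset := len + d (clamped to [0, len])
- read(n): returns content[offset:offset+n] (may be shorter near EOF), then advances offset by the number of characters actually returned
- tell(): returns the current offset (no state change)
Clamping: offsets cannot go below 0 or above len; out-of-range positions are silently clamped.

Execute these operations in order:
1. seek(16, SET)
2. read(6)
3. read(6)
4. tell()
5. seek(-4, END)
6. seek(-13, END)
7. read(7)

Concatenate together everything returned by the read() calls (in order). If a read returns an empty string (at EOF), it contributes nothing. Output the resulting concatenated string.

Answer: E771OOX1CQVDBE

Derivation:
After 1 (seek(16, SET)): offset=16
After 2 (read(6)): returned 'E771OO', offset=22
After 3 (read(6)): returned 'X', offset=23
After 4 (tell()): offset=23
After 5 (seek(-4, END)): offset=19
After 6 (seek(-13, END)): offset=10
After 7 (read(7)): returned '1CQVDBE', offset=17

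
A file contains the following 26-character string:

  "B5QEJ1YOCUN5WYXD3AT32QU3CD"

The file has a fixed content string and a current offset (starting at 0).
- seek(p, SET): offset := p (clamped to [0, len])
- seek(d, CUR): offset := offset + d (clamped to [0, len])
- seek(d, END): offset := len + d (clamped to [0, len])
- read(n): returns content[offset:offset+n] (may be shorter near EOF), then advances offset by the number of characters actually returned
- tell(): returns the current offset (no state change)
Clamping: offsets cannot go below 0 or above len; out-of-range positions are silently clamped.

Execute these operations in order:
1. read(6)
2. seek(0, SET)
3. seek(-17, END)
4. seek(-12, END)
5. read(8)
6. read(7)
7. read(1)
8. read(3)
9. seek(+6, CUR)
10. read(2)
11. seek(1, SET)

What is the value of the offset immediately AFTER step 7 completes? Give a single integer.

After 1 (read(6)): returned 'B5QEJ1', offset=6
After 2 (seek(0, SET)): offset=0
After 3 (seek(-17, END)): offset=9
After 4 (seek(-12, END)): offset=14
After 5 (read(8)): returned 'XD3AT32Q', offset=22
After 6 (read(7)): returned 'U3CD', offset=26
After 7 (read(1)): returned '', offset=26

Answer: 26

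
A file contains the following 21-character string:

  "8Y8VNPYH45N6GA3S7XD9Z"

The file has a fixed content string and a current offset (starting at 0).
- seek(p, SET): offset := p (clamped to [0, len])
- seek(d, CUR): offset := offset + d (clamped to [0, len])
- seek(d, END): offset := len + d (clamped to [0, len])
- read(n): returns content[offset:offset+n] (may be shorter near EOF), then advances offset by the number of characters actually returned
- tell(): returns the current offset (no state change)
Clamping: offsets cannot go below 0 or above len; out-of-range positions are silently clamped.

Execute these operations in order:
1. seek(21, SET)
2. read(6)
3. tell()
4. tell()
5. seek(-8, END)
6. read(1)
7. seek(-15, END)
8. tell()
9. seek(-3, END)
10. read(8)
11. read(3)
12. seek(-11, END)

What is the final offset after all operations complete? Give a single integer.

After 1 (seek(21, SET)): offset=21
After 2 (read(6)): returned '', offset=21
After 3 (tell()): offset=21
After 4 (tell()): offset=21
After 5 (seek(-8, END)): offset=13
After 6 (read(1)): returned 'A', offset=14
After 7 (seek(-15, END)): offset=6
After 8 (tell()): offset=6
After 9 (seek(-3, END)): offset=18
After 10 (read(8)): returned 'D9Z', offset=21
After 11 (read(3)): returned '', offset=21
After 12 (seek(-11, END)): offset=10

Answer: 10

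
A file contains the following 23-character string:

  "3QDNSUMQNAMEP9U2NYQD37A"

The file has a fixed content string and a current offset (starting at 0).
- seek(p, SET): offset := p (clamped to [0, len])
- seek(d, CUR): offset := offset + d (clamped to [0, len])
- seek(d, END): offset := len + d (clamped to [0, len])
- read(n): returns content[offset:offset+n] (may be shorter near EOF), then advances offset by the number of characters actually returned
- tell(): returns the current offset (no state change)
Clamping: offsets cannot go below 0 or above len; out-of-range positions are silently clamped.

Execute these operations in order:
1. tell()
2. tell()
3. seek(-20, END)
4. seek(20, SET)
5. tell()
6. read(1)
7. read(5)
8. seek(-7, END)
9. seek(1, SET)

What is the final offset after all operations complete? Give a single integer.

After 1 (tell()): offset=0
After 2 (tell()): offset=0
After 3 (seek(-20, END)): offset=3
After 4 (seek(20, SET)): offset=20
After 5 (tell()): offset=20
After 6 (read(1)): returned '3', offset=21
After 7 (read(5)): returned '7A', offset=23
After 8 (seek(-7, END)): offset=16
After 9 (seek(1, SET)): offset=1

Answer: 1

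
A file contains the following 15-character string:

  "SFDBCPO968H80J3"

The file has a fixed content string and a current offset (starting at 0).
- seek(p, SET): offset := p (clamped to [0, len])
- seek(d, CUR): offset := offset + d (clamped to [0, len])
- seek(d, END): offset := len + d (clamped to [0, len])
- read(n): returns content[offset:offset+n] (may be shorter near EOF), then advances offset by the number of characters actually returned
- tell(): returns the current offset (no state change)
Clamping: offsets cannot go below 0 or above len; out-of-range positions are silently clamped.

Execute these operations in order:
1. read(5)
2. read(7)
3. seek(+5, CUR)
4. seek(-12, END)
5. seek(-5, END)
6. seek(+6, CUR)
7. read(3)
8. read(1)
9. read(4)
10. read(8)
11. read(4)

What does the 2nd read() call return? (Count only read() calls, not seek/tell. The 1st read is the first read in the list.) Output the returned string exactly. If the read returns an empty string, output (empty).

After 1 (read(5)): returned 'SFDBC', offset=5
After 2 (read(7)): returned 'PO968H8', offset=12
After 3 (seek(+5, CUR)): offset=15
After 4 (seek(-12, END)): offset=3
After 5 (seek(-5, END)): offset=10
After 6 (seek(+6, CUR)): offset=15
After 7 (read(3)): returned '', offset=15
After 8 (read(1)): returned '', offset=15
After 9 (read(4)): returned '', offset=15
After 10 (read(8)): returned '', offset=15
After 11 (read(4)): returned '', offset=15

Answer: PO968H8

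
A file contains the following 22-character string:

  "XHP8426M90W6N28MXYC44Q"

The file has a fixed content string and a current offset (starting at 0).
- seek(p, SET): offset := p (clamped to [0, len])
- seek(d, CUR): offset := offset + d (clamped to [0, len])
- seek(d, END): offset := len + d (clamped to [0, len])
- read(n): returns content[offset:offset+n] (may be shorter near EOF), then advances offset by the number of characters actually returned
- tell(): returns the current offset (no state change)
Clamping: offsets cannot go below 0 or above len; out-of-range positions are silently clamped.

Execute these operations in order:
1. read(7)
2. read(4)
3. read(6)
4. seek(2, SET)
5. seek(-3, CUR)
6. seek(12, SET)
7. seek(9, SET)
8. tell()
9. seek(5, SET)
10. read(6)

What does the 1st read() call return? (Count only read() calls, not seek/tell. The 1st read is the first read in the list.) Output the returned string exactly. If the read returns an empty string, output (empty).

Answer: XHP8426

Derivation:
After 1 (read(7)): returned 'XHP8426', offset=7
After 2 (read(4)): returned 'M90W', offset=11
After 3 (read(6)): returned '6N28MX', offset=17
After 4 (seek(2, SET)): offset=2
After 5 (seek(-3, CUR)): offset=0
After 6 (seek(12, SET)): offset=12
After 7 (seek(9, SET)): offset=9
After 8 (tell()): offset=9
After 9 (seek(5, SET)): offset=5
After 10 (read(6)): returned '26M90W', offset=11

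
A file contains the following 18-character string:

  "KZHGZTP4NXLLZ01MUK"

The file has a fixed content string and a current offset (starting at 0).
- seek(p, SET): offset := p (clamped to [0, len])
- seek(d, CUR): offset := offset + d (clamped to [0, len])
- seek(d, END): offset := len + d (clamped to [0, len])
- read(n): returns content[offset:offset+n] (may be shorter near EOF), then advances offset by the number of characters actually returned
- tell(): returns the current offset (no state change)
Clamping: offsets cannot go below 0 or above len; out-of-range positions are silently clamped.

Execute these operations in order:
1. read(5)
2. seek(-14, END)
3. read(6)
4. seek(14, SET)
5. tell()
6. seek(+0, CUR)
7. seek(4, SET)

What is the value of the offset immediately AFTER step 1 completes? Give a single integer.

After 1 (read(5)): returned 'KZHGZ', offset=5

Answer: 5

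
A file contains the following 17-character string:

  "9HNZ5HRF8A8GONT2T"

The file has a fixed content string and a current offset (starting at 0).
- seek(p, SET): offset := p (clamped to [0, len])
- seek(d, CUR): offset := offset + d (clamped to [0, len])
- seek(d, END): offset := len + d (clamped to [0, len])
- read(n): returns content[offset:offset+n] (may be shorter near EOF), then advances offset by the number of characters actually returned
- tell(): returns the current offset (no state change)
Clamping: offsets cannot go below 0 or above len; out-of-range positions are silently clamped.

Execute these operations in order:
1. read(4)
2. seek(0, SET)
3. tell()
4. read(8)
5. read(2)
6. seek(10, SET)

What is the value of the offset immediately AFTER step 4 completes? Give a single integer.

After 1 (read(4)): returned '9HNZ', offset=4
After 2 (seek(0, SET)): offset=0
After 3 (tell()): offset=0
After 4 (read(8)): returned '9HNZ5HRF', offset=8

Answer: 8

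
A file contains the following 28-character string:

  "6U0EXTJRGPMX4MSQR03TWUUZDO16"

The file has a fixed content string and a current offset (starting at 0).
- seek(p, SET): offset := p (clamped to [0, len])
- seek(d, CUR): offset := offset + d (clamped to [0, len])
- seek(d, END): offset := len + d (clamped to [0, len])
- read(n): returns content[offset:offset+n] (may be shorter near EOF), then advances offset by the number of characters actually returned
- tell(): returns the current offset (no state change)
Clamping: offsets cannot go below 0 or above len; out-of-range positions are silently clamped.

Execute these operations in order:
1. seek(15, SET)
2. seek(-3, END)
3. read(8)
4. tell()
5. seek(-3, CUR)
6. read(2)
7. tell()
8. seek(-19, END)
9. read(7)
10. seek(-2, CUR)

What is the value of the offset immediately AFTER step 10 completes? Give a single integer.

Answer: 14

Derivation:
After 1 (seek(15, SET)): offset=15
After 2 (seek(-3, END)): offset=25
After 3 (read(8)): returned 'O16', offset=28
After 4 (tell()): offset=28
After 5 (seek(-3, CUR)): offset=25
After 6 (read(2)): returned 'O1', offset=27
After 7 (tell()): offset=27
After 8 (seek(-19, END)): offset=9
After 9 (read(7)): returned 'PMX4MSQ', offset=16
After 10 (seek(-2, CUR)): offset=14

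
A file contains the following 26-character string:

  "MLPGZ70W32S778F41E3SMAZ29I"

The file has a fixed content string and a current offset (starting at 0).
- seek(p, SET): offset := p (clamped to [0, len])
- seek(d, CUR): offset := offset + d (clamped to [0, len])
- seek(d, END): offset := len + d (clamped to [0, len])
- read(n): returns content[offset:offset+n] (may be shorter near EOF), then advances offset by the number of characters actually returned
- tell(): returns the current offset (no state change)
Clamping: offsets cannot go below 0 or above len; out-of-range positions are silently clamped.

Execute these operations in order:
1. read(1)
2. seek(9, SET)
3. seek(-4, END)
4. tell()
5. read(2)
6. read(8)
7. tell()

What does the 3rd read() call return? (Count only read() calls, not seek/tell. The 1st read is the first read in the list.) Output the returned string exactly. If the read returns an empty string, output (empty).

After 1 (read(1)): returned 'M', offset=1
After 2 (seek(9, SET)): offset=9
After 3 (seek(-4, END)): offset=22
After 4 (tell()): offset=22
After 5 (read(2)): returned 'Z2', offset=24
After 6 (read(8)): returned '9I', offset=26
After 7 (tell()): offset=26

Answer: 9I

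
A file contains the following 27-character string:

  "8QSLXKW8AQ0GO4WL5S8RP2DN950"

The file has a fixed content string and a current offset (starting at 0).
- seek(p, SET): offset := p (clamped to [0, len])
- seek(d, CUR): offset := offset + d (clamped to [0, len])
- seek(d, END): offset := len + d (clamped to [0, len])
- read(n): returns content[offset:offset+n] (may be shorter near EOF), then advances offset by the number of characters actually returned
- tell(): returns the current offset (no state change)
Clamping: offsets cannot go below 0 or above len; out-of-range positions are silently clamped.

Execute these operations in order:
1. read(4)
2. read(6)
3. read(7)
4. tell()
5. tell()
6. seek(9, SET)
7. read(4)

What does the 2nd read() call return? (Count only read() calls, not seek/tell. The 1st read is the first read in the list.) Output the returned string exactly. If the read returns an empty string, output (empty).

After 1 (read(4)): returned '8QSL', offset=4
After 2 (read(6)): returned 'XKW8AQ', offset=10
After 3 (read(7)): returned '0GO4WL5', offset=17
After 4 (tell()): offset=17
After 5 (tell()): offset=17
After 6 (seek(9, SET)): offset=9
After 7 (read(4)): returned 'Q0GO', offset=13

Answer: XKW8AQ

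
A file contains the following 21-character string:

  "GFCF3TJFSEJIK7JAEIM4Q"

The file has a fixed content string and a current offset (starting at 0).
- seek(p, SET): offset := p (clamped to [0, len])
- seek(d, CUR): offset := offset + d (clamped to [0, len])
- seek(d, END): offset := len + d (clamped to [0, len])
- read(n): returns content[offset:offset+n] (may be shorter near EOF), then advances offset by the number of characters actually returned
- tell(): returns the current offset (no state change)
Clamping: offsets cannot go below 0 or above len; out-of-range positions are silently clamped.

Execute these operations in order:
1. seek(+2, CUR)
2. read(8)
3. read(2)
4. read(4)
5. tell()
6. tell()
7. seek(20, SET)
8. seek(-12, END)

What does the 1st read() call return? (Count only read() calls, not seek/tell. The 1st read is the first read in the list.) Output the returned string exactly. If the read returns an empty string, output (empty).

Answer: CF3TJFSE

Derivation:
After 1 (seek(+2, CUR)): offset=2
After 2 (read(8)): returned 'CF3TJFSE', offset=10
After 3 (read(2)): returned 'JI', offset=12
After 4 (read(4)): returned 'K7JA', offset=16
After 5 (tell()): offset=16
After 6 (tell()): offset=16
After 7 (seek(20, SET)): offset=20
After 8 (seek(-12, END)): offset=9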